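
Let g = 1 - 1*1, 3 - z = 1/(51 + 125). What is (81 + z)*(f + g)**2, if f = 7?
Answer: 724367/176 ≈ 4115.7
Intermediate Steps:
z = 527/176 (z = 3 - 1/(51 + 125) = 3 - 1/176 = 527/176 ≈ 2.9943)
g = 0 (g = 1 - 1 = 0)
(81 + z)*(f + g)**2 = (81 + 527/176)*(7 + 0)**2 = (14783/176)*7**2 = (14783/176)*49 = 724367/176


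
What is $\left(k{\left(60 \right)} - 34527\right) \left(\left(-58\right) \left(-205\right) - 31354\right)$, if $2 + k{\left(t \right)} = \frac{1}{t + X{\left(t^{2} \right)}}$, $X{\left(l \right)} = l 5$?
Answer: $\frac{1011469044658}{1505} \approx 6.7207 \cdot 10^{8}$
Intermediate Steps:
$X{\left(l \right)} = 5 l$
$k{\left(t \right)} = -2 + \frac{1}{t + 5 t^{2}}$
$\left(k{\left(60 \right)} - 34527\right) \left(\left(-58\right) \left(-205\right) - 31354\right) = \left(\frac{1 - 10 \cdot 60^{2} - 120}{60 \left(1 + 5 \cdot 60\right)} - 34527\right) \left(\left(-58\right) \left(-205\right) - 31354\right) = \left(\frac{1 - 36000 - 120}{60 \left(1 + 300\right)} - 34527\right) \left(11890 - 31354\right) = \left(\frac{1 - 36000 - 120}{60 \cdot 301} - 34527\right) \left(-19464\right) = \left(\frac{1}{60} \cdot \frac{1}{301} \left(-36119\right) - 34527\right) \left(-19464\right) = \left(- \frac{36119}{18060} - 34527\right) \left(-19464\right) = \left(- \frac{623593739}{18060}\right) \left(-19464\right) = \frac{1011469044658}{1505}$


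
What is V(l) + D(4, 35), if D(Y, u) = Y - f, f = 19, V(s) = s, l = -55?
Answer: -70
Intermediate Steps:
D(Y, u) = -19 + Y (D(Y, u) = Y - 1*19 = Y - 19 = -19 + Y)
V(l) + D(4, 35) = -55 + (-19 + 4) = -55 - 15 = -70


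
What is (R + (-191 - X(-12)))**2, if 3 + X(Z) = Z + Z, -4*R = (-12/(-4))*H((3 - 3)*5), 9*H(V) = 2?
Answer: 970225/36 ≈ 26951.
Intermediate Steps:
H(V) = 2/9 (H(V) = (1/9)*2 = 2/9)
R = -1/6 (R = -(-12/(-4))*2/(4*9) = -(-12*(-1/4))*2/(4*9) = -3*2/(4*9) = -1/4*2/3 = -1/6 ≈ -0.16667)
X(Z) = -3 + 2*Z (X(Z) = -3 + (Z + Z) = -3 + 2*Z)
(R + (-191 - X(-12)))**2 = (-1/6 + (-191 - (-3 + 2*(-12))))**2 = (-1/6 + (-191 - (-3 - 24)))**2 = (-1/6 + (-191 - 1*(-27)))**2 = (-1/6 + (-191 + 27))**2 = (-1/6 - 164)**2 = (-985/6)**2 = 970225/36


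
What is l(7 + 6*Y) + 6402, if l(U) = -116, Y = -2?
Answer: 6286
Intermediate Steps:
l(7 + 6*Y) + 6402 = -116 + 6402 = 6286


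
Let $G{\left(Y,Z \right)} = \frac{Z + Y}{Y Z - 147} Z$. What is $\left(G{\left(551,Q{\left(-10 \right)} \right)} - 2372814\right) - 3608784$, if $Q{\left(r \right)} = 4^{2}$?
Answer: $- \frac{51854463990}{8669} \approx -5.9816 \cdot 10^{6}$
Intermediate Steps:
$Q{\left(r \right)} = 16$
$G{\left(Y,Z \right)} = \frac{Z \left(Y + Z\right)}{-147 + Y Z}$ ($G{\left(Y,Z \right)} = \frac{Y + Z}{-147 + Y Z} Z = \frac{Z \left(Y + Z\right)}{-147 + Y Z}$)
$\left(G{\left(551,Q{\left(-10 \right)} \right)} - 2372814\right) - 3608784 = \left(\frac{16 \left(551 + 16\right)}{-147 + 551 \cdot 16} - 2372814\right) - 3608784 = \left(16 \frac{1}{-147 + 8816} \cdot 567 - 2372814\right) - 3608784 = \left(16 \cdot \frac{1}{8669} \cdot 567 - 2372814\right) - 3608784 = \left(\frac{9072}{8669} - 2372814\right) - 3608784 = - \frac{20569915494}{8669} - 3608784 = - \frac{51854463990}{8669}$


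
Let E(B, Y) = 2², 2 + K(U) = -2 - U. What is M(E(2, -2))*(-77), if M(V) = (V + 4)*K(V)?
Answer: 4928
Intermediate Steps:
K(U) = -4 - U (K(U) = -2 + (-2 - U) = -4 - U)
E(B, Y) = 4
M(V) = (-4 - V)*(4 + V) (M(V) = (V + 4)*(-4 - V) = (4 + V)*(-4 - V) = (-4 - V)*(4 + V))
M(E(2, -2))*(-77) = -(4 + 4)²*(-77) = -1*8²*(-77) = -1*64*(-77) = -64*(-77) = 4928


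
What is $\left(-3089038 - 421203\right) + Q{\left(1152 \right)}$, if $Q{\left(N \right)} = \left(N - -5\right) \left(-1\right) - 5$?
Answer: $-3511403$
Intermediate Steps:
$Q{\left(N \right)} = -10 - N$ ($Q{\left(N \right)} = \left(N + 5\right) \left(-1\right) - 5 = \left(5 + N\right) \left(-1\right) - 5 = \left(-5 - N\right) - 5 = -10 - N$)
$\left(-3089038 - 421203\right) + Q{\left(1152 \right)} = \left(-3089038 - 421203\right) - 1162 = -3510241 - 1162 = -3511403$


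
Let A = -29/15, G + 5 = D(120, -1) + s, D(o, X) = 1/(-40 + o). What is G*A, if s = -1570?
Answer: 3653971/1200 ≈ 3045.0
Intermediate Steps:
G = -125999/80 (G = -5 + (1/(-40 + 120) - 1570) = -5 + (1/80 - 1570) = -5 - 125599/80 = -125999/80 ≈ -1575.0)
A = -29/15 (A = -29*1/15 = -29/15 ≈ -1.9333)
G*A = -125999/80*(-29/15) = 3653971/1200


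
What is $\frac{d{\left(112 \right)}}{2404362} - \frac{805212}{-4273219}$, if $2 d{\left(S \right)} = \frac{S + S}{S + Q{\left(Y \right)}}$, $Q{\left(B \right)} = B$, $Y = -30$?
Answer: $\frac{39688552912384}{210624490316199} \approx 0.18843$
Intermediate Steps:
$d{\left(S \right)} = \frac{S}{-30 + S}$ ($d{\left(S \right)} = \frac{\left(S + S\right) \frac{1}{S - 30}}{2} = \frac{2 S \frac{1}{-30 + S}}{2} = \frac{S}{-30 + S}$)
$\frac{d{\left(112 \right)}}{2404362} - \frac{805212}{-4273219} = \frac{112 \frac{1}{-30 + 112}}{2404362} - \frac{805212}{-4273219} = \frac{112}{82} \cdot \frac{1}{2404362} - - \frac{805212}{4273219} = 112 \cdot \frac{1}{82} \cdot \frac{1}{2404362} + \frac{805212}{4273219} = \frac{56}{41} \cdot \frac{1}{2404362} + \frac{805212}{4273219} = \frac{28}{49289421} + \frac{805212}{4273219} = \frac{39688552912384}{210624490316199}$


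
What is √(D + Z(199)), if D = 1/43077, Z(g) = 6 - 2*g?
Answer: I*√727406105091/43077 ≈ 19.799*I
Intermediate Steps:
D = 1/43077 ≈ 2.3214e-5
√(D + Z(199)) = √(1/43077 + (6 - 2*199)) = √(1/43077 + (6 - 398)) = √(1/43077 - 392) = √(-16886183/43077) = I*√727406105091/43077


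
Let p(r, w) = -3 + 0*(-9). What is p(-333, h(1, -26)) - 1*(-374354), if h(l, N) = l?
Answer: 374351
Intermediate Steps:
p(r, w) = -3 (p(r, w) = -3 + 0 = -3)
p(-333, h(1, -26)) - 1*(-374354) = -3 - 1*(-374354) = -3 + 374354 = 374351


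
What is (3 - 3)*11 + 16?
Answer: 16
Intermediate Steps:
(3 - 3)*11 + 16 = 0*11 + 16 = 0 + 16 = 16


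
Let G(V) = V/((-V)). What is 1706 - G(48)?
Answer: 1707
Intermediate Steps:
G(V) = -1 (G(V) = V*(-1/V) = -1)
1706 - G(48) = 1706 - 1*(-1) = 1706 + 1 = 1707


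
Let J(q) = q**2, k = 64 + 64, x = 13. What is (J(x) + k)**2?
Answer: 88209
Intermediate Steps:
k = 128
(J(x) + k)**2 = (13**2 + 128)**2 = (169 + 128)**2 = 297**2 = 88209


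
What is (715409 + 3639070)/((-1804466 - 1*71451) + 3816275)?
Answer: 1451493/646786 ≈ 2.2442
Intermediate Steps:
(715409 + 3639070)/((-1804466 - 1*71451) + 3816275) = 4354479/((-1804466 - 71451) + 3816275) = 4354479/(-1875917 + 3816275) = 4354479/1940358 = 4354479*(1/1940358) = 1451493/646786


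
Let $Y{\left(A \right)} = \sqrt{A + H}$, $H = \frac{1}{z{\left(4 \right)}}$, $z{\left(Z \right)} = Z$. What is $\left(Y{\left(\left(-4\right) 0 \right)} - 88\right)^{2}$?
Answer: $\frac{30625}{4} \approx 7656.3$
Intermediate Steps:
$H = \frac{1}{4} \approx 0.25$
$Y{\left(A \right)} = \sqrt{\frac{1}{4} + A}$ ($Y{\left(A \right)} = \sqrt{A + \frac{1}{4}} = \sqrt{\frac{1}{4} + A}$)
$\left(Y{\left(\left(-4\right) 0 \right)} - 88\right)^{2} = \left(\frac{\sqrt{1 + 4 \left(\left(-4\right) 0\right)}}{2} - 88\right)^{2} = \left(\frac{\sqrt{1 + 4 \cdot 0}}{2} - 88\right)^{2} = \left(\frac{\sqrt{1 + 0}}{2} - 88\right)^{2} = \left(\frac{\sqrt{1}}{2} - 88\right)^{2} = \left(\frac{1}{2} \cdot 1 - 88\right)^{2} = \left(\frac{1}{2} - 88\right)^{2} = \left(- \frac{175}{2}\right)^{2} = \frac{30625}{4}$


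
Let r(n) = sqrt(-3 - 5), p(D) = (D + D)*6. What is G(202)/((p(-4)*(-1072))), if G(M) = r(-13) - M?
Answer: -101/25728 + I*sqrt(2)/25728 ≈ -0.0039257 + 5.4968e-5*I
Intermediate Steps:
p(D) = 12*D (p(D) = (2*D)*6 = 12*D)
r(n) = 2*I*sqrt(2) (r(n) = sqrt(-8) = 2*I*sqrt(2))
G(M) = -M + 2*I*sqrt(2) (G(M) = 2*I*sqrt(2) - M = -M + 2*I*sqrt(2))
G(202)/((p(-4)*(-1072))) = (-1*202 + 2*I*sqrt(2))/(((12*(-4))*(-1072))) = (-202 + 2*I*sqrt(2))/((-48*(-1072))) = (-202 + 2*I*sqrt(2))/51456 = (-202 + 2*I*sqrt(2))*(1/51456) = -101/25728 + I*sqrt(2)/25728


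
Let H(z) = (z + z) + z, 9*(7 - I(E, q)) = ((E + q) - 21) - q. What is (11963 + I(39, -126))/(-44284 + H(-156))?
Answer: -748/2797 ≈ -0.26743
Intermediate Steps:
I(E, q) = 28/3 - E/9 (I(E, q) = 7 - (((E + q) - 21) - q)/9 = 7 - ((-21 + E + q) - q)/9 = 7 - (-21 + E)/9 = 7 + (7/3 - E/9) = 28/3 - E/9)
H(z) = 3*z (H(z) = 2*z + z = 3*z)
(11963 + I(39, -126))/(-44284 + H(-156)) = (11963 + (28/3 - ⅑*39))/(-44284 + 3*(-156)) = (11963 + (28/3 - 13/3))/(-44284 - 468) = (11963 + 5)/(-44752) = 11968*(-1/44752) = -748/2797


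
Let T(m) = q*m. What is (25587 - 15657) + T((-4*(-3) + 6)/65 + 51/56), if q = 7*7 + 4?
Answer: 36374319/3640 ≈ 9992.9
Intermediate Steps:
q = 53 (q = 49 + 4 = 53)
T(m) = 53*m
(25587 - 15657) + T((-4*(-3) + 6)/65 + 51/56) = (25587 - 15657) + 53*((-4*(-3) + 6)/65 + 51/56) = 9930 + 53*((12 + 6)*(1/65) + 51*(1/56)) = 9930 + 53*(18*(1/65) + 51/56) = 9930 + 53*(18/65 + 51/56) = 9930 + 53*(4323/3640) = 9930 + 229119/3640 = 36374319/3640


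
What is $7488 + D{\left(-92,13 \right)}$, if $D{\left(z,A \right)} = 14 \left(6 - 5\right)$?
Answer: $7502$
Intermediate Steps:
$D{\left(z,A \right)} = 14$ ($D{\left(z,A \right)} = 14 \left(6 - 5\right) = 14 \cdot 1 = 14$)
$7488 + D{\left(-92,13 \right)} = 7488 + 14 = 7502$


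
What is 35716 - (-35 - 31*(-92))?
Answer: 32899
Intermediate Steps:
35716 - (-35 - 31*(-92)) = 35716 - (-35 + 2852) = 35716 - 1*2817 = 35716 - 2817 = 32899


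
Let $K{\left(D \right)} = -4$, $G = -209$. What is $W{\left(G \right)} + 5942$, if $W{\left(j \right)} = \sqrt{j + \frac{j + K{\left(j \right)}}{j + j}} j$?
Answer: $5942 - \frac{i \sqrt{36428282}}{2} \approx 5942.0 - 3017.8 i$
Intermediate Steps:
$W{\left(j \right)} = j \sqrt{j + \frac{-4 + j}{2 j}}$ ($W{\left(j \right)} = \sqrt{j + \frac{j - 4}{j + j}} j = \sqrt{j + \frac{-4 + j}{2 j}} j = j \sqrt{j + \frac{-4 + j}{2 j}}$)
$W{\left(G \right)} + 5942 = \frac{1}{2} \left(-209\right) \sqrt{2 - \frac{8}{-209} + 4 \left(-209\right)} + 5942 = \frac{1}{2} \left(-209\right) \sqrt{2 - - \frac{8}{209} - 836} + 5942 = \frac{1}{2} \left(-209\right) \sqrt{2 + \frac{8}{209} - 836} + 5942 = \frac{1}{2} \left(-209\right) \sqrt{- \frac{174298}{209}} + 5942 = \frac{1}{2} \left(-209\right) \frac{i \sqrt{36428282}}{209} + 5942 = - \frac{i \sqrt{36428282}}{2} + 5942 = 5942 - \frac{i \sqrt{36428282}}{2}$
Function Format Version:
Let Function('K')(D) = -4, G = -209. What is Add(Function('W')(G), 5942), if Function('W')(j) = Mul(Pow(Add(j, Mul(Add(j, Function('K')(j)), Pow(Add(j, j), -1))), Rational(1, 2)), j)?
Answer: Add(5942, Mul(Rational(-1, 2), I, Pow(36428282, Rational(1, 2)))) ≈ Add(5942.0, Mul(-3017.8, I))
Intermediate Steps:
Function('W')(j) = Mul(j, Pow(Add(j, Mul(Rational(1, 2), Pow(j, -1), Add(-4, j))), Rational(1, 2))) (Function('W')(j) = Mul(Pow(Add(j, Mul(Add(j, -4), Pow(Add(j, j), -1))), Rational(1, 2)), j) = Mul(Pow(Add(j, Mul(Add(-4, j), Pow(Mul(2, j), -1))), Rational(1, 2)), j) = Mul(Pow(Add(j, Mul(Add(-4, j), Mul(Rational(1, 2), Pow(j, -1)))), Rational(1, 2)), j) = Mul(Pow(Add(j, Mul(Rational(1, 2), Pow(j, -1), Add(-4, j))), Rational(1, 2)), j) = Mul(j, Pow(Add(j, Mul(Rational(1, 2), Pow(j, -1), Add(-4, j))), Rational(1, 2))))
Add(Function('W')(G), 5942) = Add(Mul(Rational(1, 2), -209, Pow(Add(2, Mul(-8, Pow(-209, -1)), Mul(4, -209)), Rational(1, 2))), 5942) = Add(Mul(Rational(1, 2), -209, Pow(Add(2, Mul(-8, Rational(-1, 209)), -836), Rational(1, 2))), 5942) = Add(Mul(Rational(1, 2), -209, Pow(Add(2, Rational(8, 209), -836), Rational(1, 2))), 5942) = Add(Mul(Rational(1, 2), -209, Pow(Rational(-174298, 209), Rational(1, 2))), 5942) = Add(Mul(Rational(1, 2), -209, Mul(Rational(1, 209), I, Pow(36428282, Rational(1, 2)))), 5942) = Add(Mul(Rational(-1, 2), I, Pow(36428282, Rational(1, 2))), 5942) = Add(5942, Mul(Rational(-1, 2), I, Pow(36428282, Rational(1, 2))))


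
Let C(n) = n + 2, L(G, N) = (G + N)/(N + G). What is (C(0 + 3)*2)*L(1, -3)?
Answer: 10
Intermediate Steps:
L(G, N) = 1 (L(G, N) = (G + N)/(G + N) = 1)
C(n) = 2 + n
(C(0 + 3)*2)*L(1, -3) = ((2 + (0 + 3))*2)*1 = ((2 + 3)*2)*1 = (5*2)*1 = 10*1 = 10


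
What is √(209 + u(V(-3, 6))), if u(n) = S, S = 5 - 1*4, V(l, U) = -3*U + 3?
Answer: √210 ≈ 14.491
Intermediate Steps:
V(l, U) = 3 - 3*U
S = 1 (S = 5 - 4 = 1)
u(n) = 1
√(209 + u(V(-3, 6))) = √(209 + 1) = √210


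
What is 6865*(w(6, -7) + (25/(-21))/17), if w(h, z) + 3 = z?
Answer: -24679675/357 ≈ -69131.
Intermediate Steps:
w(h, z) = -3 + z
6865*(w(6, -7) + (25/(-21))/17) = 6865*((-3 - 7) + (25/(-21))/17) = 6865*(-10 + (25*(-1/21))*(1/17)) = 6865*(-10 - 25/21*1/17) = 6865*(-10 - 25/357) = 6865*(-3595/357) = -24679675/357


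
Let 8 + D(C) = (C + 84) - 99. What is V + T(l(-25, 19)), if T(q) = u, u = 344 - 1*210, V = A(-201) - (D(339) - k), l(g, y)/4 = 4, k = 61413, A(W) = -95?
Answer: 61136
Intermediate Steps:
D(C) = -23 + C (D(C) = -8 + ((C + 84) - 99) = -8 + ((84 + C) - 99) = -8 + (-15 + C) = -23 + C)
l(g, y) = 16 (l(g, y) = 4*4 = 16)
V = 61002 (V = -95 - ((-23 + 339) - 1*61413) = -95 - (316 - 61413) = -95 - 1*(-61097) = -95 + 61097 = 61002)
u = 134 (u = 344 - 210 = 134)
T(q) = 134
V + T(l(-25, 19)) = 61002 + 134 = 61136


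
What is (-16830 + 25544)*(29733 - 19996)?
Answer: 84848218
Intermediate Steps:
(-16830 + 25544)*(29733 - 19996) = 8714*9737 = 84848218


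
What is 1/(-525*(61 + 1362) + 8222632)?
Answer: 1/7475557 ≈ 1.3377e-7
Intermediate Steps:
1/(-525*(61 + 1362) + 8222632) = 1/(-525*1423 + 8222632) = 1/(-747075 + 8222632) = 1/7475557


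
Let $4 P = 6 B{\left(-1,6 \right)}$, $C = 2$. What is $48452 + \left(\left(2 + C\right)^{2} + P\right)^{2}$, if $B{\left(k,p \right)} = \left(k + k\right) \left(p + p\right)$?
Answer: $48852$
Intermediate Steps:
$B{\left(k,p \right)} = 4 k p$ ($B{\left(k,p \right)} = 2 k 2 p = 4 k p$)
$P = -36$ ($P = \frac{6 \cdot 4 \left(-1\right) 6}{4} = \frac{6 \left(-24\right)}{4} = \frac{1}{4} \left(-144\right) = -36$)
$48452 + \left(\left(2 + C\right)^{2} + P\right)^{2} = 48452 + \left(\left(2 + 2\right)^{2} - 36\right)^{2} = 48452 + \left(4^{2} - 36\right)^{2} = 48452 + \left(16 - 36\right)^{2} = 48452 + \left(-20\right)^{2} = 48452 + 400 = 48852$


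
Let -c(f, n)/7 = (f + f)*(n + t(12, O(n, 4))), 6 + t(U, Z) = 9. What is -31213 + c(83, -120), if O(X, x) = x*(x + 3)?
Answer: 104741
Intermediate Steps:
O(X, x) = x*(3 + x)
t(U, Z) = 3 (t(U, Z) = -6 + 9 = 3)
c(f, n) = -14*f*(3 + n) (c(f, n) = -7*(f + f)*(n + 3) = -7*2*f*(3 + n) = -14*f*(3 + n))
-31213 + c(83, -120) = -31213 - 14*83*(3 - 120) = -31213 - 14*83*(-117) = -31213 + 135954 = 104741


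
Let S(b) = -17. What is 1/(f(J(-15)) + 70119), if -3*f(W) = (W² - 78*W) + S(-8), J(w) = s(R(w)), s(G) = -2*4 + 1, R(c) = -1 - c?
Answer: 3/209779 ≈ 1.4301e-5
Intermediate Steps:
s(G) = -7 (s(G) = -8 + 1 = -7)
J(w) = -7
f(W) = 17/3 + 26*W - W²/3 (f(W) = -((W² - 78*W) - 17)/3 = -(-17 + W² - 78*W)/3 = 17/3 + 26*W - W²/3)
1/(f(J(-15)) + 70119) = 1/((17/3 + 26*(-7) - ⅓*(-7)²) + 70119) = 1/((17/3 - 182 - ⅓*49) + 70119) = 1/((17/3 - 182 - 49/3) + 70119) = 1/(-578/3 + 70119) = 1/(209779/3) = 3/209779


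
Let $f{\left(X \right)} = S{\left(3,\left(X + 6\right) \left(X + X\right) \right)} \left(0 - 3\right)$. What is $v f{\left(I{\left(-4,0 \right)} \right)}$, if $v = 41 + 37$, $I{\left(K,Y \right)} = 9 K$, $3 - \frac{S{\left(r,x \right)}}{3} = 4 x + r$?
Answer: $6065280$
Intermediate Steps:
$S{\left(r,x \right)} = 9 - 12 x - 3 r$ ($S{\left(r,x \right)} = 9 - 3 \left(4 x + r\right) = 9 - 3 \left(r + 4 x\right) = 9 - \left(3 r + 12 x\right) = 9 - 12 x - 3 r$)
$v = 78$
$f{\left(X \right)} = 72 X \left(6 + X\right)$ ($f{\left(X \right)} = \left(9 - 12 \left(X + 6\right) \left(X + X\right) - 9\right) \left(0 - 3\right) = \left(9 - 12 \left(6 + X\right) 2 X - 9\right) \left(-3\right) = \left(9 - 12 \cdot 2 X \left(6 + X\right) - 9\right) \left(-3\right) = \left(9 - 24 X \left(6 + X\right) - 9\right) \left(-3\right) = - 24 X \left(6 + X\right) \left(-3\right) = 72 X \left(6 + X\right)$)
$v f{\left(I{\left(-4,0 \right)} \right)} = 78 \cdot 72 \cdot 9 \left(-4\right) \left(6 + 9 \left(-4\right)\right) = 78 \cdot 72 \left(-36\right) \left(6 - 36\right) = 78 \cdot 72 \left(-36\right) \left(-30\right) = 78 \cdot 77760 = 6065280$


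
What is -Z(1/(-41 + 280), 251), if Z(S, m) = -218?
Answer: 218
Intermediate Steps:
-Z(1/(-41 + 280), 251) = -1*(-218) = 218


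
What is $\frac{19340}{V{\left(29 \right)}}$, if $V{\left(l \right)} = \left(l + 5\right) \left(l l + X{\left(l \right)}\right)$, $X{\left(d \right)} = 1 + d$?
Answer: $\frac{9670}{14807} \approx 0.65307$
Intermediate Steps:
$V{\left(l \right)} = \left(5 + l\right) \left(1 + l + l^{2}\right)$ ($V{\left(l \right)} = \left(l + 5\right) \left(l l + \left(1 + l\right)\right) = \left(5 + l\right) \left(l^{2} + \left(1 + l\right)\right) = \left(5 + l\right) \left(1 + l + l^{2}\right)$)
$\frac{19340}{V{\left(29 \right)}} = \frac{19340}{5 + 29^{3} + 6 \cdot 29 + 6 \cdot 29^{2}} = \frac{19340}{5 + 24389 + 174 + 6 \cdot 841} = \frac{19340}{5 + 24389 + 174 + 5046} = \frac{19340}{29614} = 19340 \cdot \frac{1}{29614} = \frac{9670}{14807}$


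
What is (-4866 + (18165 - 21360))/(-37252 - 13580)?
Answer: 2687/16944 ≈ 0.15858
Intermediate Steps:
(-4866 + (18165 - 21360))/(-37252 - 13580) = (-4866 - 3195)/(-50832) = -8061*(-1/50832) = 2687/16944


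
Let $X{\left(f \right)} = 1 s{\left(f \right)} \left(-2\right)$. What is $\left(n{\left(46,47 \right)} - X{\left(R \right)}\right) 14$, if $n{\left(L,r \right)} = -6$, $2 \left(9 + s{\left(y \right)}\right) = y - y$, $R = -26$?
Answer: $-336$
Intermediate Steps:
$s{\left(y \right)} = -9$ ($s{\left(y \right)} = -9 + \frac{y - y}{2} = -9 + \frac{1}{2} \cdot 0 = -9 + 0 = -9$)
$X{\left(f \right)} = 18$ ($X{\left(f \right)} = 1 \left(-9\right) \left(-2\right) = \left(-9\right) \left(-2\right) = 18$)
$\left(n{\left(46,47 \right)} - X{\left(R \right)}\right) 14 = \left(-6 - 18\right) 14 = \left(-24\right) 14 = -336$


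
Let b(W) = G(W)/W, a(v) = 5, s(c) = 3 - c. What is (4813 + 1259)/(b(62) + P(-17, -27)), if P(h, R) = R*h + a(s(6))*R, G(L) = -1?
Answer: 376464/20087 ≈ 18.742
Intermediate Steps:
P(h, R) = 5*R + R*h (P(h, R) = R*h + 5*R = 5*R + R*h)
b(W) = -1/W
(4813 + 1259)/(b(62) + P(-17, -27)) = (4813 + 1259)/(-1/62 - 27*(5 - 17)) = 6072/(-1*1/62 - 27*(-12)) = 6072/(-1/62 + 324) = 6072/(20087/62) = 6072*(62/20087) = 376464/20087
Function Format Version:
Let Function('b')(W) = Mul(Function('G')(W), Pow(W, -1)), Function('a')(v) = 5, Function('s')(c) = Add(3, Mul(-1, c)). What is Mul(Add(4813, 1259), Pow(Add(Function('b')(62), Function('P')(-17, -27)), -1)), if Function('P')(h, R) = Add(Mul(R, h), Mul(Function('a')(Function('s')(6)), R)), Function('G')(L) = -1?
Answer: Rational(376464, 20087) ≈ 18.742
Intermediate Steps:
Function('P')(h, R) = Add(Mul(5, R), Mul(R, h)) (Function('P')(h, R) = Add(Mul(R, h), Mul(5, R)) = Add(Mul(5, R), Mul(R, h)))
Function('b')(W) = Mul(-1, Pow(W, -1))
Mul(Add(4813, 1259), Pow(Add(Function('b')(62), Function('P')(-17, -27)), -1)) = Mul(Add(4813, 1259), Pow(Add(Mul(-1, Pow(62, -1)), Mul(-27, Add(5, -17))), -1)) = Mul(6072, Pow(Add(Mul(-1, Rational(1, 62)), Mul(-27, -12)), -1)) = Mul(6072, Pow(Add(Rational(-1, 62), 324), -1)) = Mul(6072, Pow(Rational(20087, 62), -1)) = Mul(6072, Rational(62, 20087)) = Rational(376464, 20087)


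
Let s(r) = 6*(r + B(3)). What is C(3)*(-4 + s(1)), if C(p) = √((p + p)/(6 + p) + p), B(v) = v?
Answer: 20*√33/3 ≈ 38.297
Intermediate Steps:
s(r) = 18 + 6*r (s(r) = 6*(r + 3) = 6*(3 + r) = 18 + 6*r)
C(p) = √(p + 2*p/(6 + p)) (C(p) = √((2*p)/(6 + p) + p) = √(2*p/(6 + p) + p) = √(p + 2*p/(6 + p)))
C(3)*(-4 + s(1)) = √(3*(8 + 3)/(6 + 3))*(-4 + (18 + 6*1)) = √(3*11/9)*(-4 + (18 + 6)) = √(3*(⅑)*11)*(-4 + 24) = √(11/3)*20 = (√33/3)*20 = 20*√33/3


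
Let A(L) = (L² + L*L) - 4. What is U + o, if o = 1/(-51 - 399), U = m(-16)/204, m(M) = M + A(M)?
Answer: 18433/7650 ≈ 2.4095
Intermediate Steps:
A(L) = -4 + 2*L² (A(L) = (L² + L²) - 4 = 2*L² - 4 = -4 + 2*L²)
m(M) = -4 + M + 2*M² (m(M) = M + (-4 + 2*M²) = -4 + M + 2*M²)
U = 41/17 (U = (-4 - 16 + 2*(-16)²)/204 = (-4 - 16 + 2*256)*(1/204) = (-4 - 16 + 512)*(1/204) = 492*(1/204) = 41/17 ≈ 2.4118)
o = -1/450 (o = 1/(-450) = -1/450 ≈ -0.0022222)
U + o = 41/17 - 1/450 = 18433/7650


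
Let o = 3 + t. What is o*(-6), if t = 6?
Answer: -54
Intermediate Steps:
o = 9 (o = 3 + 6 = 9)
o*(-6) = 9*(-6) = -54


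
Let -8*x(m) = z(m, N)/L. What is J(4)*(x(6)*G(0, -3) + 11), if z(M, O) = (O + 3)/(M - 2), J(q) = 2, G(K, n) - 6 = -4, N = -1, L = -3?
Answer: 265/12 ≈ 22.083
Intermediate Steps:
G(K, n) = 2 (G(K, n) = 6 - 4 = 2)
z(M, O) = (3 + O)/(-2 + M)
x(m) = 1/(12*(-2 + m)) (x(m) = -(3 - 1)/(-2 + m)/(8*(-3)) = -2/(-2 + m)*(-1)/(8*3) = -(-1)/(12*(-2 + m)) = 1/(12*(-2 + m)))
J(4)*(x(6)*G(0, -3) + 11) = 2*((1/(12*(-2 + 6)))*2 + 11) = 2*(((1/12)/4)*2 + 11) = 2*(((1/12)*(1/4))*2 + 11) = 2*((1/48)*2 + 11) = 2*(1/24 + 11) = 2*(265/24) = 265/12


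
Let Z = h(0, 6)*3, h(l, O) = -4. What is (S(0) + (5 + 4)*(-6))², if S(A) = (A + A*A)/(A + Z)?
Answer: 2916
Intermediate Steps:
Z = -12 (Z = -4*3 = -12)
S(A) = (A + A²)/(-12 + A) (S(A) = (A + A*A)/(A - 12) = (A + A²)/(-12 + A))
(S(0) + (5 + 4)*(-6))² = (0*(1 + 0)/(-12 + 0) + (5 + 4)*(-6))² = (0*1/(-12) + 9*(-6))² = (0*(-1/12)*1 - 54)² = (0 - 54)² = (-54)² = 2916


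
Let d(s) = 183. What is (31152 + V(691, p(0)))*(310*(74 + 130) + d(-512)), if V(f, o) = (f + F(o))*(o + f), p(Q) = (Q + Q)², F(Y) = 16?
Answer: 32960235447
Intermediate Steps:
p(Q) = 4*Q² (p(Q) = (2*Q)² = 4*Q²)
V(f, o) = (16 + f)*(f + o) (V(f, o) = (f + 16)*(o + f) = (16 + f)*(f + o))
(31152 + V(691, p(0)))*(310*(74 + 130) + d(-512)) = (31152 + (691² + 16*691 + 16*(4*0²) + 691*(4*0²)))*(310*(74 + 130) + 183) = (31152 + (477481 + 11056 + 16*(4*0) + 691*(4*0)))*(310*204 + 183) = (31152 + (477481 + 11056 + 16*0 + 691*0))*(63240 + 183) = (31152 + (477481 + 11056 + 0 + 0))*63423 = (31152 + 488537)*63423 = 519689*63423 = 32960235447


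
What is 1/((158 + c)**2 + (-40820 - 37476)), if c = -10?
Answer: -1/56392 ≈ -1.7733e-5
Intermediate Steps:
1/((158 + c)**2 + (-40820 - 37476)) = 1/((158 - 10)**2 + (-40820 - 37476)) = 1/(148**2 - 78296) = 1/(21904 - 78296) = 1/(-56392) = -1/56392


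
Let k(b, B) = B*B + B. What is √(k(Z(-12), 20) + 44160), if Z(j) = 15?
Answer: 2*√11145 ≈ 211.14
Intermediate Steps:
k(b, B) = B + B² (k(b, B) = B² + B = B + B²)
√(k(Z(-12), 20) + 44160) = √(20*(1 + 20) + 44160) = √(20*21 + 44160) = √(420 + 44160) = √44580 = 2*√11145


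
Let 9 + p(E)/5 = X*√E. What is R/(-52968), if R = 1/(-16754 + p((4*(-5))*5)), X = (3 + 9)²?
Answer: 16799/17693769768168 + 300*I/737240407007 ≈ 9.4943e-10 + 4.0692e-10*I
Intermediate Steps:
X = 144 (X = 12² = 144)
p(E) = -45 + 720*√E (p(E) = -45 + 5*(144*√E) = -45 + 720*√E)
R = (-16799 - 7200*I)/334046401 (R = 1/(-16754 + (-45 + 720*√((4*(-5))*5))) = 1/(-16754 + (-45 + 720*√(-20*5))) = 1/(-16754 + (-45 + 720*√(-100))) = 1/(-16754 + (-45 + 720*(10*I))) = 1/(-16754 + (-45 + 7200*I)) = 1/(-16799 + 7200*I) = (-16799 - 7200*I)/334046401 ≈ -5.0289e-5 - 2.1554e-5*I)
R/(-52968) = (-16799/334046401 - 7200*I/334046401)/(-52968) = (-16799/334046401 - 7200*I/334046401)*(-1/52968) = 16799/17693769768168 + 300*I/737240407007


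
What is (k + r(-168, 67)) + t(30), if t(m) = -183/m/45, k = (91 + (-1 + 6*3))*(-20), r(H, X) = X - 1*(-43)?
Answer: -922561/450 ≈ -2050.1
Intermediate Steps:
r(H, X) = 43 + X (r(H, X) = X + 43 = 43 + X)
k = -2160 (k = (91 + (-1 + 18))*(-20) = (91 + 17)*(-20) = 108*(-20) = -2160)
t(m) = -61/(15*m) (t(m) = -183/m*(1/45) = -61/(15*m))
(k + r(-168, 67)) + t(30) = (-2160 + (43 + 67)) - 61/15/30 = (-2160 + 110) - 61/15*1/30 = -2050 - 61/450 = -922561/450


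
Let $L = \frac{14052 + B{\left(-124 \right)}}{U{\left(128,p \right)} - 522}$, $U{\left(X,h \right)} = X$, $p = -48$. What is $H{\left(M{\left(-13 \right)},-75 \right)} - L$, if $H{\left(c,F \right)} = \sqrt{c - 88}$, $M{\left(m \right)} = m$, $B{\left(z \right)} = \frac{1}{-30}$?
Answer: $\frac{421559}{11820} + i \sqrt{101} \approx 35.665 + 10.05 i$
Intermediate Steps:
$B{\left(z \right)} = - \frac{1}{30}$
$H{\left(c,F \right)} = \sqrt{-88 + c}$
$L = - \frac{421559}{11820}$ ($L = \frac{14052 - \frac{1}{30}}{128 - 522} = \frac{421559}{30 \left(-394\right)} = \frac{421559}{30} \left(- \frac{1}{394}\right) = - \frac{421559}{11820} \approx -35.665$)
$H{\left(M{\left(-13 \right)},-75 \right)} - L = \sqrt{-88 - 13} - - \frac{421559}{11820} = \sqrt{-101} + \frac{421559}{11820} = i \sqrt{101} + \frac{421559}{11820} = \frac{421559}{11820} + i \sqrt{101}$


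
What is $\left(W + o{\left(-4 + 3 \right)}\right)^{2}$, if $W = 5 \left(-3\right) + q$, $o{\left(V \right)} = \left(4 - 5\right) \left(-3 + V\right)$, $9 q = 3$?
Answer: $\frac{1024}{9} \approx 113.78$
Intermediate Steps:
$q = \frac{1}{3}$ ($q = \frac{1}{9} \cdot 3 = \frac{1}{3} \approx 0.33333$)
$o{\left(V \right)} = 3 - V$ ($o{\left(V \right)} = - (-3 + V) = 3 - V$)
$W = - \frac{44}{3}$ ($W = 5 \left(-3\right) + \frac{1}{3} = -15 + \frac{1}{3} = - \frac{44}{3} \approx -14.667$)
$\left(W + o{\left(-4 + 3 \right)}\right)^{2} = \left(- \frac{44}{3} + \left(3 - \left(-4 + 3\right)\right)\right)^{2} = \left(- \frac{44}{3} + \left(3 - -1\right)\right)^{2} = \left(- \frac{44}{3} + \left(3 + 1\right)\right)^{2} = \left(- \frac{44}{3} + 4\right)^{2} = \left(- \frac{32}{3}\right)^{2} = \frac{1024}{9}$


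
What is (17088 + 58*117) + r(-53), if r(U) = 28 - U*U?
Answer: 21093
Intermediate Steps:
r(U) = 28 - U²
(17088 + 58*117) + r(-53) = (17088 + 58*117) + (28 - 1*(-53)²) = (17088 + 6786) + (28 - 1*2809) = 23874 + (28 - 2809) = 23874 - 2781 = 21093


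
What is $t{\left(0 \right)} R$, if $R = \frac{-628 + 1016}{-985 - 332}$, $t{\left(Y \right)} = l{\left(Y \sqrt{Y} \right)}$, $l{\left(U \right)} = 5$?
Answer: $- \frac{1940}{1317} \approx -1.473$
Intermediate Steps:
$t{\left(Y \right)} = 5$
$R = - \frac{388}{1317}$ ($R = \frac{388}{-1317} = 388 \left(- \frac{1}{1317}\right) = - \frac{388}{1317} \approx -0.29461$)
$t{\left(0 \right)} R = 5 \left(- \frac{388}{1317}\right) = - \frac{1940}{1317}$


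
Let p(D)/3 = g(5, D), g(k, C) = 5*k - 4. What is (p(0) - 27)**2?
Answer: 1296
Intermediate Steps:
g(k, C) = -4 + 5*k
p(D) = 63 (p(D) = 3*(-4 + 5*5) = 3*(-4 + 25) = 3*21 = 63)
(p(0) - 27)**2 = (63 - 27)**2 = 36**2 = 1296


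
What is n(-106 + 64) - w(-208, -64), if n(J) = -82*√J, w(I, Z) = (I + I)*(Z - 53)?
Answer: -48672 - 82*I*√42 ≈ -48672.0 - 531.42*I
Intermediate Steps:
w(I, Z) = 2*I*(-53 + Z) (w(I, Z) = (2*I)*(-53 + Z) = 2*I*(-53 + Z))
n(-106 + 64) - w(-208, -64) = -82*√(-106 + 64) - 2*(-208)*(-53 - 64) = -82*I*√42 - 2*(-208)*(-117) = -82*I*√42 - 1*48672 = -82*I*√42 - 48672 = -48672 - 82*I*√42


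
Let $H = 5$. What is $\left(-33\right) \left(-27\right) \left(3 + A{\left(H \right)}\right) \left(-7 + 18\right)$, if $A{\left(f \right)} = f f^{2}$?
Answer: $1254528$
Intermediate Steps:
$A{\left(f \right)} = f^{3}$
$\left(-33\right) \left(-27\right) \left(3 + A{\left(H \right)}\right) \left(-7 + 18\right) = \left(-33\right) \left(-27\right) \left(3 + 5^{3}\right) \left(-7 + 18\right) = 891 \left(3 + 125\right) 11 = 891 \cdot 128 \cdot 11 = 891 \cdot 1408 = 1254528$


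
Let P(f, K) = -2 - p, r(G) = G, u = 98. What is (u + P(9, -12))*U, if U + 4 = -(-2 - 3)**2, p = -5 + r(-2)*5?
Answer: -3219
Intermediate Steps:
p = -15 (p = -5 - 2*5 = -5 - 10 = -15)
P(f, K) = 13 (P(f, K) = -2 - 1*(-15) = -2 + 15 = 13)
U = -29 (U = -4 - (-2 - 3)**2 = -4 - 1*(-5)**2 = -4 - 1*25 = -4 - 25 = -29)
(u + P(9, -12))*U = (98 + 13)*(-29) = 111*(-29) = -3219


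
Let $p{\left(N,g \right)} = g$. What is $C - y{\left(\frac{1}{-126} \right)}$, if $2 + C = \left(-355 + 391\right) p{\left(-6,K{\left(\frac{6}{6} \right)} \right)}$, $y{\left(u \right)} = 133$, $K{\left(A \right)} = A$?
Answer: $-99$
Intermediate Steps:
$C = 34$ ($C = -2 + \left(-355 + 391\right) \frac{6}{6} = -2 + 36 \cdot 6 \cdot \frac{1}{6} = -2 + 36 \cdot 1 = -2 + 36 = 34$)
$C - y{\left(\frac{1}{-126} \right)} = 34 - 133 = -99$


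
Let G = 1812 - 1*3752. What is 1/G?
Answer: -1/1940 ≈ -0.00051546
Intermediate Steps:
G = -1940 (G = 1812 - 3752 = -1940)
1/G = 1/(-1940) = -1/1940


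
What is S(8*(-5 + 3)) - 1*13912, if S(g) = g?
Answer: -13928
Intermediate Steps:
S(8*(-5 + 3)) - 1*13912 = 8*(-5 + 3) - 1*13912 = 8*(-2) - 13912 = -16 - 13912 = -13928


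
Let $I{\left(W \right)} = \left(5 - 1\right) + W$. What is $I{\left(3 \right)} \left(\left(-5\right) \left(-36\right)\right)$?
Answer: $1260$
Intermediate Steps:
$I{\left(W \right)} = 4 + W$
$I{\left(3 \right)} \left(\left(-5\right) \left(-36\right)\right) = \left(4 + 3\right) \left(\left(-5\right) \left(-36\right)\right) = 7 \cdot 180 = 1260$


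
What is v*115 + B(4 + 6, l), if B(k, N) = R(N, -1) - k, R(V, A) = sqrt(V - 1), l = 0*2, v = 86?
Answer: 9880 + I ≈ 9880.0 + 1.0*I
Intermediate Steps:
l = 0
R(V, A) = sqrt(-1 + V)
B(k, N) = sqrt(-1 + N) - k
v*115 + B(4 + 6, l) = 86*115 + (sqrt(-1 + 0) - (4 + 6)) = 9890 + (sqrt(-1) - 1*10) = 9890 + (I - 10) = 9890 + (-10 + I) = 9880 + I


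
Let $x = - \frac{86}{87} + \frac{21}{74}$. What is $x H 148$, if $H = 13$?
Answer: $- \frac{117962}{87} \approx -1355.9$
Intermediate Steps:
$x = - \frac{4537}{6438}$ ($x = \left(-86\right) \frac{1}{87} + 21 \cdot \frac{1}{74} = - \frac{86}{87} + \frac{21}{74} = - \frac{4537}{6438} \approx -0.70472$)
$x H 148 = \left(- \frac{4537}{6438}\right) 13 \cdot 148 = \left(- \frac{58981}{6438}\right) 148 = - \frac{117962}{87}$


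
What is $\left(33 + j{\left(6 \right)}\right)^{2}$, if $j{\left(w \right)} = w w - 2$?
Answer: $4489$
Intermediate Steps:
$j{\left(w \right)} = -2 + w^{2}$ ($j{\left(w \right)} = w^{2} - 2 = -2 + w^{2}$)
$\left(33 + j{\left(6 \right)}\right)^{2} = \left(33 - \left(2 - 6^{2}\right)\right)^{2} = \left(33 + \left(-2 + 36\right)\right)^{2} = \left(33 + 34\right)^{2} = 67^{2} = 4489$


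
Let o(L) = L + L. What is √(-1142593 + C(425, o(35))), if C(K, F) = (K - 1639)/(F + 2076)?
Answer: 12*I*√9135424357/1073 ≈ 1068.9*I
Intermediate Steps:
o(L) = 2*L
C(K, F) = (-1639 + K)/(2076 + F)
√(-1142593 + C(425, o(35))) = √(-1142593 + (-1639 + 425)/(2076 + 2*35)) = √(-1142593 - 1214/(2076 + 70)) = √(-1142593 - 1214/2146) = √(-1142593 + (1/2146)*(-1214)) = √(-1142593 - 607/1073) = √(-1226002896/1073) = 12*I*√9135424357/1073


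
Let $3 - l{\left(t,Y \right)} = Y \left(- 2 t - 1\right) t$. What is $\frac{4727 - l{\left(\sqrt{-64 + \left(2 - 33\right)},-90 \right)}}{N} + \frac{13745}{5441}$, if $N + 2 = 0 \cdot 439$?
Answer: $\frac{33682653}{5441} - 45 i \sqrt{95} \approx 6190.5 - 438.61 i$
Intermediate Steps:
$N = -2$ ($N = -2 + 0 \cdot 439 = -2 + 0 = -2$)
$l{\left(t,Y \right)} = 3 - Y t \left(-1 - 2 t\right)$ ($l{\left(t,Y \right)} = 3 - Y \left(- 2 t - 1\right) t = 3 - Y \left(-1 - 2 t\right) t = 3 - Y t \left(-1 - 2 t\right)$)
$\frac{4727 - l{\left(\sqrt{-64 + \left(2 - 33\right)},-90 \right)}}{N} + \frac{13745}{5441} = \frac{4727 - \left(3 - 90 \sqrt{-64 + \left(2 - 33\right)} + 2 \left(-90\right) \left(\sqrt{-64 + \left(2 - 33\right)}\right)^{2}\right)}{-2} + \frac{13745}{5441} = \left(4727 - \left(3 - 90 \sqrt{-64 - 31} + 2 \left(-90\right) \left(\sqrt{-64 - 31}\right)^{2}\right)\right) \left(- \frac{1}{2}\right) + 13745 \cdot \frac{1}{5441} = \left(4727 - \left(3 - 90 \sqrt{-95} + 2 \left(-90\right) \left(\sqrt{-95}\right)^{2}\right)\right) \left(- \frac{1}{2}\right) + \frac{13745}{5441} = \left(4727 - \left(3 - 90 i \sqrt{95} + 2 \left(-90\right) \left(i \sqrt{95}\right)^{2}\right)\right) \left(- \frac{1}{2}\right) + \frac{13745}{5441} = \left(4727 - \left(3 - 90 i \sqrt{95} + 2 \left(-90\right) \left(-95\right)\right)\right) \left(- \frac{1}{2}\right) + \frac{13745}{5441} = \left(4727 - \left(3 - 90 i \sqrt{95} + 17100\right)\right) \left(- \frac{1}{2}\right) + \frac{13745}{5441} = \left(4727 - \left(17103 - 90 i \sqrt{95}\right)\right) \left(- \frac{1}{2}\right) + \frac{13745}{5441} = \left(-12376 + 90 i \sqrt{95}\right) \left(- \frac{1}{2}\right) + \frac{13745}{5441} = \left(6188 - 45 i \sqrt{95}\right) + \frac{13745}{5441} = \frac{33682653}{5441} - 45 i \sqrt{95}$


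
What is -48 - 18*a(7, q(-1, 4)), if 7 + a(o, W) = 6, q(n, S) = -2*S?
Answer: -30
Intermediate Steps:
a(o, W) = -1 (a(o, W) = -7 + 6 = -1)
-48 - 18*a(7, q(-1, 4)) = -48 - 18*(-1) = -48 + 18 = -30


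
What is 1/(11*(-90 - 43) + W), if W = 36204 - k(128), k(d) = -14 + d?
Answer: 1/34627 ≈ 2.8879e-5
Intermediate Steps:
W = 36090 (W = 36204 - (-14 + 128) = 36204 - 1*114 = 36204 - 114 = 36090)
1/(11*(-90 - 43) + W) = 1/(11*(-90 - 43) + 36090) = 1/(11*(-133) + 36090) = 1/(-1463 + 36090) = 1/34627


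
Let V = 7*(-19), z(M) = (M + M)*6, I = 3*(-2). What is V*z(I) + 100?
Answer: 9676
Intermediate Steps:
I = -6
z(M) = 12*M (z(M) = (2*M)*6 = 12*M)
V = -133
V*z(I) + 100 = -1596*(-6) + 100 = -133*(-72) + 100 = 9576 + 100 = 9676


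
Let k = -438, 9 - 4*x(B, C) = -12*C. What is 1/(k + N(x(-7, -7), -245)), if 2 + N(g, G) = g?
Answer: -4/1835 ≈ -0.0021798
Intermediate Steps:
x(B, C) = 9/4 + 3*C (x(B, C) = 9/4 - (-3)*C = 9/4 + 3*C)
N(g, G) = -2 + g
1/(k + N(x(-7, -7), -245)) = 1/(-438 + (-2 + (9/4 + 3*(-7)))) = 1/(-438 + (-2 + (9/4 - 21))) = 1/(-438 + (-2 - 75/4)) = 1/(-438 - 83/4) = 1/(-1835/4) = -4/1835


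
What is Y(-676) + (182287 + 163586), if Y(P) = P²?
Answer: 802849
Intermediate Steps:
Y(-676) + (182287 + 163586) = (-676)² + (182287 + 163586) = 456976 + 345873 = 802849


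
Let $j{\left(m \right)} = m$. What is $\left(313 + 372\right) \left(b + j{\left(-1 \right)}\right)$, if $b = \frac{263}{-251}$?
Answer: $- \frac{352090}{251} \approx -1402.7$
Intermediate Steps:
$b = - \frac{263}{251}$ ($b = 263 \left(- \frac{1}{251}\right) = - \frac{263}{251} \approx -1.0478$)
$\left(313 + 372\right) \left(b + j{\left(-1 \right)}\right) = \left(313 + 372\right) \left(- \frac{263}{251} - 1\right) = 685 \left(- \frac{514}{251}\right) = - \frac{352090}{251}$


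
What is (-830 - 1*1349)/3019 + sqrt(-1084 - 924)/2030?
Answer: -2179/3019 + I*sqrt(502)/1015 ≈ -0.72176 + 0.022074*I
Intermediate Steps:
(-830 - 1*1349)/3019 + sqrt(-1084 - 924)/2030 = (-830 - 1349)*(1/3019) + sqrt(-2008)*(1/2030) = -2179*1/3019 + (2*I*sqrt(502))*(1/2030) = -2179/3019 + I*sqrt(502)/1015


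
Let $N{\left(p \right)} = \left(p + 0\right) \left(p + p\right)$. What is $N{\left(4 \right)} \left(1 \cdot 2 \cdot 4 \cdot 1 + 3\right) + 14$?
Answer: $366$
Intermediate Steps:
$N{\left(p \right)} = 2 p^{2}$ ($N{\left(p \right)} = p 2 p = 2 p^{2}$)
$N{\left(4 \right)} \left(1 \cdot 2 \cdot 4 \cdot 1 + 3\right) + 14 = 2 \cdot 4^{2} \left(1 \cdot 2 \cdot 4 \cdot 1 + 3\right) + 14 = 2 \cdot 16 \left(1 \cdot 8 \cdot 1 + 3\right) + 14 = 32 \left(1 \cdot 8 + 3\right) + 14 = 32 \left(8 + 3\right) + 14 = 32 \cdot 11 + 14 = 352 + 14 = 366$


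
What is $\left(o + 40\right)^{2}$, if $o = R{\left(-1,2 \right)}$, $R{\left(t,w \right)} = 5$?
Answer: $2025$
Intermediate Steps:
$o = 5$
$\left(o + 40\right)^{2} = \left(5 + 40\right)^{2} = 45^{2} = 2025$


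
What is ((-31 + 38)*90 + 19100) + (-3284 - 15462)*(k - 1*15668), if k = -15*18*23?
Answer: 410144718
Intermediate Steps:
k = -6210 (k = -270*23 = -6210)
((-31 + 38)*90 + 19100) + (-3284 - 15462)*(k - 1*15668) = ((-31 + 38)*90 + 19100) + (-3284 - 15462)*(-6210 - 1*15668) = (7*90 + 19100) - 18746*(-6210 - 15668) = (630 + 19100) - 18746*(-21878) = 19730 + 410124988 = 410144718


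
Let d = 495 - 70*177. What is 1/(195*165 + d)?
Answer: 1/20280 ≈ 4.9310e-5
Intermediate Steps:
d = -11895 (d = 495 - 12390 = -11895)
1/(195*165 + d) = 1/(195*165 - 11895) = 1/(32175 - 11895) = 1/20280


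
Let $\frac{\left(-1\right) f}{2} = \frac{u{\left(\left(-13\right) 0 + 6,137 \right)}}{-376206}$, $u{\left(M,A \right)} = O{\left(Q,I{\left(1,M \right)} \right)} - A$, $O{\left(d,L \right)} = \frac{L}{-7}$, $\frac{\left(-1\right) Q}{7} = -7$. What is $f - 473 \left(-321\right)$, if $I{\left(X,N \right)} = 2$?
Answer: $\frac{199921698632}{1316721} \approx 1.5183 \cdot 10^{5}$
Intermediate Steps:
$Q = 49$ ($Q = \left(-7\right) \left(-7\right) = 49$)
$O{\left(d,L \right)} = - \frac{L}{7}$ ($O{\left(d,L \right)} = L \left(- \frac{1}{7}\right) = - \frac{L}{7}$)
$u{\left(M,A \right)} = - \frac{2}{7} - A$ ($u{\left(M,A \right)} = \left(- \frac{1}{7}\right) 2 - A = - \frac{2}{7} - A$)
$f = - \frac{961}{1316721}$ ($f = - 2 \frac{- \frac{2}{7} - 137}{-376206} = - 2 \left(- \frac{2}{7} - 137\right) \left(- \frac{1}{376206}\right) = - 2 \left(\left(- \frac{961}{7}\right) \left(- \frac{1}{376206}\right)\right) = \left(-2\right) \frac{961}{2633442} = - \frac{961}{1316721} \approx -0.00072984$)
$f - 473 \left(-321\right) = - \frac{961}{1316721} - 473 \left(-321\right) = - \frac{961}{1316721} - -151833 = - \frac{961}{1316721} + 151833 = \frac{199921698632}{1316721}$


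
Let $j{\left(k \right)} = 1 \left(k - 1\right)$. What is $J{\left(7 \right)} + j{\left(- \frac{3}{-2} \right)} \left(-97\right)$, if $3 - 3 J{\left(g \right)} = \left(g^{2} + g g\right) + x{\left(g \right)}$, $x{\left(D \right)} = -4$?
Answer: $- \frac{473}{6} \approx -78.833$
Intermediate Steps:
$J{\left(g \right)} = \frac{7}{3} - \frac{2 g^{2}}{3}$ ($J{\left(g \right)} = 1 - \frac{\left(g^{2} + g g\right) - 4}{3} = 1 - \frac{\left(g^{2} + g^{2}\right) - 4}{3} = 1 - \frac{2 g^{2} - 4}{3} = 1 - \frac{-4 + 2 g^{2}}{3} = 1 - \left(- \frac{4}{3} + \frac{2 g^{2}}{3}\right) = \frac{7}{3} - \frac{2 g^{2}}{3}$)
$j{\left(k \right)} = -1 + k$ ($j{\left(k \right)} = 1 \left(k - 1\right) = 1 \left(-1 + k\right) = -1 + k$)
$J{\left(7 \right)} + j{\left(- \frac{3}{-2} \right)} \left(-97\right) = \left(\frac{7}{3} - \frac{2 \cdot 7^{2}}{3}\right) + \left(-1 - \frac{3}{-2}\right) \left(-97\right) = \left(\frac{7}{3} - \frac{98}{3}\right) + \left(-1 - - \frac{3}{2}\right) \left(-97\right) = \left(\frac{7}{3} - \frac{98}{3}\right) + \left(-1 + \frac{3}{2}\right) \left(-97\right) = - \frac{91}{3} + \frac{1}{2} \left(-97\right) = - \frac{91}{3} - \frac{97}{2} = - \frac{473}{6}$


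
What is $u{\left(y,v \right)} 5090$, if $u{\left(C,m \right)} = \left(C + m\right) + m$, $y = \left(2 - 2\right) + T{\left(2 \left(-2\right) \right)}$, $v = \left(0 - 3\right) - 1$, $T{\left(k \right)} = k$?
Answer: $-61080$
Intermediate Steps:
$v = -4$ ($v = -3 - 1 = -4$)
$y = -4$ ($y = \left(2 - 2\right) + 2 \left(-2\right) = 0 - 4 = -4$)
$u{\left(C,m \right)} = C + 2 m$
$u{\left(y,v \right)} 5090 = \left(-4 + 2 \left(-4\right)\right) 5090 = \left(-4 - 8\right) 5090 = \left(-12\right) 5090 = -61080$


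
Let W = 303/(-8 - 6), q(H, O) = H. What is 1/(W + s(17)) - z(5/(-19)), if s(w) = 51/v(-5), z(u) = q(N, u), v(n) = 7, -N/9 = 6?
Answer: 10840/201 ≈ 53.930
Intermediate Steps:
N = -54 (N = -9*6 = -54)
z(u) = -54
s(w) = 51/7
W = -303/14 (W = 303/(-14) = -1/14*303 = -303/14 ≈ -21.643)
1/(W + s(17)) - z(5/(-19)) = 1/(-303/14 + 51/7) - 1*(-54) = 1/(-201/14) + 54 = -14/201 + 54 = 10840/201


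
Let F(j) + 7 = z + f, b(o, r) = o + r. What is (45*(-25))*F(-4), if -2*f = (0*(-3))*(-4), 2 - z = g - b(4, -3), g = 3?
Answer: 7875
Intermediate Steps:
z = 0 (z = 2 - (3 - (4 - 3)) = 2 - (3 - 1*1) = 2 - (3 - 1) = 2 - 1*2 = 2 - 2 = 0)
f = 0 (f = -0*(-3)*(-4)/2 = -0*(-4) = -½*0 = 0)
F(j) = -7 (F(j) = -7 + (0 + 0) = -7 + 0 = -7)
(45*(-25))*F(-4) = (45*(-25))*(-7) = -1125*(-7) = 7875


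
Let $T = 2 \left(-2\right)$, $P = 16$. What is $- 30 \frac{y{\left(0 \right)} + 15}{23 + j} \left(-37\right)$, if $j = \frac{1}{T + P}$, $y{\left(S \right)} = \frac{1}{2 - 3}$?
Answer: $\frac{186480}{277} \approx 673.21$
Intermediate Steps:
$T = -4$
$y{\left(S \right)} = -1$ ($y{\left(S \right)} = \frac{1}{-1} = -1$)
$j = \frac{1}{12}$ ($j = \frac{1}{-4 + 16} = \frac{1}{12} \approx 0.083333$)
$- 30 \frac{y{\left(0 \right)} + 15}{23 + j} \left(-37\right) = - 30 \frac{-1 + 15}{23 + \frac{1}{12}} \left(-37\right) = - 30 \frac{14}{\frac{277}{12}} \left(-37\right) = - 30 \cdot 14 \cdot \frac{12}{277} \left(-37\right) = \left(-30\right) \frac{168}{277} \left(-37\right) = \left(- \frac{5040}{277}\right) \left(-37\right) = \frac{186480}{277}$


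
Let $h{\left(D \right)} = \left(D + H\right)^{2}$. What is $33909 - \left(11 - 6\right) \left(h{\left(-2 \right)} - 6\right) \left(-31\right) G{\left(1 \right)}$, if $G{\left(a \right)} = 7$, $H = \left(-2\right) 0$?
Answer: $31739$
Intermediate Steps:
$H = 0$
$h{\left(D \right)} = D^{2}$ ($h{\left(D \right)} = \left(D + 0\right)^{2} = D^{2}$)
$33909 - \left(11 - 6\right) \left(h{\left(-2 \right)} - 6\right) \left(-31\right) G{\left(1 \right)} = 33909 - \left(11 - 6\right) \left(\left(-2\right)^{2} - 6\right) \left(-31\right) 7 = 33909 - 5 \left(4 - 6\right) \left(-31\right) 7 = 33909 - 5 \left(-2\right) \left(-31\right) 7 = 33909 - \left(-10\right) \left(-31\right) 7 = 33909 - 310 \cdot 7 = 33909 - 2170 = 31739$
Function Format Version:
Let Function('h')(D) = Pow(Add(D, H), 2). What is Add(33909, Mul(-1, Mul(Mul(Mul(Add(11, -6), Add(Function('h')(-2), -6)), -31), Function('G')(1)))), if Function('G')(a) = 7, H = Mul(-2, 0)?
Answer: 31739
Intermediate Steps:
H = 0
Function('h')(D) = Pow(D, 2) (Function('h')(D) = Pow(Add(D, 0), 2) = Pow(D, 2))
Add(33909, Mul(-1, Mul(Mul(Mul(Add(11, -6), Add(Function('h')(-2), -6)), -31), Function('G')(1)))) = Add(33909, Mul(-1, Mul(Mul(Mul(Add(11, -6), Add(Pow(-2, 2), -6)), -31), 7))) = Add(33909, Mul(-1, Mul(Mul(Mul(5, Add(4, -6)), -31), 7))) = Add(33909, Mul(-1, Mul(Mul(Mul(5, -2), -31), 7))) = Add(33909, Mul(-1, Mul(Mul(-10, -31), 7))) = Add(33909, Mul(-1, Mul(310, 7))) = Add(33909, Mul(-1, 2170)) = Add(33909, -2170) = 31739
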